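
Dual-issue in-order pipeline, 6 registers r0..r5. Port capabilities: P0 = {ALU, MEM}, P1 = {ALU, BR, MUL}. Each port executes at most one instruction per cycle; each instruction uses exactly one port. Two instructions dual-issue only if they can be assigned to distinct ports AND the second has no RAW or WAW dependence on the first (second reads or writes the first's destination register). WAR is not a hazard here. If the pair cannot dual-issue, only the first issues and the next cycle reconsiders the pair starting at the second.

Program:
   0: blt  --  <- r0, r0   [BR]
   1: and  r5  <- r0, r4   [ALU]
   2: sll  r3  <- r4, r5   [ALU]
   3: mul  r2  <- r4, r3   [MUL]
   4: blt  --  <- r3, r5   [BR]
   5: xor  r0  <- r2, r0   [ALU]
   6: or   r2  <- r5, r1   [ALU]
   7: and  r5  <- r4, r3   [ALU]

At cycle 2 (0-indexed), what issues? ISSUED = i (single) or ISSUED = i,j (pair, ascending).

t=0 i0/i1:blt.BR and.ALU ; dual
t=1 i2:sll.ALU ; RAW r3
t=2 i3:mul.MUL ; no-port MUL/BR
t=3 i4/i5:blt.BR xor.ALU ; dual
t=4 i6/i7:or.ALU and.ALU ; dual

ISSUED = 3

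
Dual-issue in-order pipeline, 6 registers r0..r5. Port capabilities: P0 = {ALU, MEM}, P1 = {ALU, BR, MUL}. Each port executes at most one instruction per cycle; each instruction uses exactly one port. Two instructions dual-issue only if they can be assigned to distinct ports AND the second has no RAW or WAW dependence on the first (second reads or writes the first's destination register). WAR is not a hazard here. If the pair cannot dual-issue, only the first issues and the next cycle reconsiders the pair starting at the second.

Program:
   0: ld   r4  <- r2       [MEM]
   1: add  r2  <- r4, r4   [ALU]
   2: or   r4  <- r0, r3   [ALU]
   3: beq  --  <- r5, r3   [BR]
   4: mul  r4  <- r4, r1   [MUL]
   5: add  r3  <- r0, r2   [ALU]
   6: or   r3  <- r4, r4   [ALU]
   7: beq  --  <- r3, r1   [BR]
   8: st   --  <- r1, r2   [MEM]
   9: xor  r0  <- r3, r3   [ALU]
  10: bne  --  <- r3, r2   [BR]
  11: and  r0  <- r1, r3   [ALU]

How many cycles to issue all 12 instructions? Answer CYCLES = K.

CYCLES = 8

c0: i0 ld  RAW r4
c1: i1/i2 add+or  pair
c2: i3 beq  no-port BR/MUL
c3: i4/i5 mul+add  pair
c4: i6 or  RAW r3
c5: i7/i8 beq+st  pair
c6: i9/i10 xor+bne  pair
c7: i11 and  tail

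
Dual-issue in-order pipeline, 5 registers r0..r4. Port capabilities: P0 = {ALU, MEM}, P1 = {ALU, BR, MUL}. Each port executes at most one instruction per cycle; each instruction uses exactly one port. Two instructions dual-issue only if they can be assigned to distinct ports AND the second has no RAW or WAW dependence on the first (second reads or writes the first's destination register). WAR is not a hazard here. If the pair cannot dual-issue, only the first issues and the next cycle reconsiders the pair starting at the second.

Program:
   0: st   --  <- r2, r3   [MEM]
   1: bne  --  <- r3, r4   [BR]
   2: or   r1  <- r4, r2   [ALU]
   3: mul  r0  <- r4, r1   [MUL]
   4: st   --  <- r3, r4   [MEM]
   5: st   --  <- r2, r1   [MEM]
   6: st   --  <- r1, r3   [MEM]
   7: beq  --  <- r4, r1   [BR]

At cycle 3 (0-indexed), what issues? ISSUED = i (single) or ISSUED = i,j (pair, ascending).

t=0 i0&i1:st.MEM bne.BR ; pair
t=1 i2:or.ALU ; RAW r1
t=2 i3&i4:mul.MUL st.MEM ; pair
t=3 i5:st.MEM ; no-port MEM/MEM
t=4 i6&i7:st.MEM beq.BR ; pair

ISSUED = 5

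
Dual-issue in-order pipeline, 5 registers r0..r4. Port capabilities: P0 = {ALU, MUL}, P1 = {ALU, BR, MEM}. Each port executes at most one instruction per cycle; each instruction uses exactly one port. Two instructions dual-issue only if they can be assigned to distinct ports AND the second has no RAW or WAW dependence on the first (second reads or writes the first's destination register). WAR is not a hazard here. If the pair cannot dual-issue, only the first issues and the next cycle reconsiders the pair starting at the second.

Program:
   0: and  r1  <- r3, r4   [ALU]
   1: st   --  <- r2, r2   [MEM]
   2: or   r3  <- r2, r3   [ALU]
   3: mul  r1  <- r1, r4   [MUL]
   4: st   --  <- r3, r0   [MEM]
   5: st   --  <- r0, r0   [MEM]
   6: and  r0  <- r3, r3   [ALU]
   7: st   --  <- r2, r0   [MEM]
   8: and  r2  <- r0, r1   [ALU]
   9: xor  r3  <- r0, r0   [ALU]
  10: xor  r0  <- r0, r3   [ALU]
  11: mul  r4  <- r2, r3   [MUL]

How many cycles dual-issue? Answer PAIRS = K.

t=0 i0&i1:and;st ; dual
t=1 i2&i3:or;mul ; dual
t=2 i4:st ; no-port MEM/MEM
t=3 i5&i6:st;and ; dual
t=4 i7&i8:st;and ; dual
t=5 i9:xor ; RAW r3
t=6 i10&i11:xor;mul ; dual

PAIRS = 5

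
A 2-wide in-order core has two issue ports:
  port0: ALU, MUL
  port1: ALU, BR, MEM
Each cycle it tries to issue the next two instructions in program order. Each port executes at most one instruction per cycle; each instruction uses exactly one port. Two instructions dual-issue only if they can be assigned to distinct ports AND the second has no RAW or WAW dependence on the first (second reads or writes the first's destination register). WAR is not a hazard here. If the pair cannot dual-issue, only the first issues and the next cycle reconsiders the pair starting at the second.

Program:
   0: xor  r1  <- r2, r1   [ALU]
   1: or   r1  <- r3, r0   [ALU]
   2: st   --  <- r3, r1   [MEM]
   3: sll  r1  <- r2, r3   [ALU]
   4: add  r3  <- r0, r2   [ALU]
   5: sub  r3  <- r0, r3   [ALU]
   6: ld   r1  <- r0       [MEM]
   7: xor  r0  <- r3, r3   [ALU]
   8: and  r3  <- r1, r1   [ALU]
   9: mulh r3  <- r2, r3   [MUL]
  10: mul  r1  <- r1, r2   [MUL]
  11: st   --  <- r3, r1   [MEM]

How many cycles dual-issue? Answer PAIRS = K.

t=0 i0:xor.ALU ; WAW r1
t=1 i1:or.ALU ; RAW r1
t=2 i2/i3:st.MEM;sll.ALU ; dual
t=3 i4:add.ALU ; RAW+WAW r3
t=4 i5/i6:sub.ALU;ld.MEM ; dual
t=5 i7/i8:xor.ALU;and.ALU ; dual
t=6 i9:mulh.MUL ; no-port MUL/MUL
t=7 i10:mul.MUL ; RAW r1
t=8 i11:st.MEM ; tail

PAIRS = 3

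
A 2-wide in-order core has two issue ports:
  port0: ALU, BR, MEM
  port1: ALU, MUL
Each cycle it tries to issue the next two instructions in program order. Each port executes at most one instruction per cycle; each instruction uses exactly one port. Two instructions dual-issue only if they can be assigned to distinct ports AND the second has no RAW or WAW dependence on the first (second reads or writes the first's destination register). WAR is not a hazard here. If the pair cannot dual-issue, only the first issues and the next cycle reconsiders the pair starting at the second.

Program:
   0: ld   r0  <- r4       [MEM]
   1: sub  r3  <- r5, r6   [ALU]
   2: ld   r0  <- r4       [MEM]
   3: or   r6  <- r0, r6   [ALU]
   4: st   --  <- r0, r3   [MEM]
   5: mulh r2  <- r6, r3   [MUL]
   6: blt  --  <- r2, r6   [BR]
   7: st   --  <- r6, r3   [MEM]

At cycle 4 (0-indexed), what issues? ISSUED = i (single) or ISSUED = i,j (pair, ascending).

ISSUED = 6

[0] i0/i1  ld+sub  -- dual
[1] i2  ld  -- RAW r0
[2] i3/i4  or+st  -- dual
[3] i5  mulh  -- RAW r2
[4] i6  blt  -- no-port BR/MEM
[5] i7  st  -- tail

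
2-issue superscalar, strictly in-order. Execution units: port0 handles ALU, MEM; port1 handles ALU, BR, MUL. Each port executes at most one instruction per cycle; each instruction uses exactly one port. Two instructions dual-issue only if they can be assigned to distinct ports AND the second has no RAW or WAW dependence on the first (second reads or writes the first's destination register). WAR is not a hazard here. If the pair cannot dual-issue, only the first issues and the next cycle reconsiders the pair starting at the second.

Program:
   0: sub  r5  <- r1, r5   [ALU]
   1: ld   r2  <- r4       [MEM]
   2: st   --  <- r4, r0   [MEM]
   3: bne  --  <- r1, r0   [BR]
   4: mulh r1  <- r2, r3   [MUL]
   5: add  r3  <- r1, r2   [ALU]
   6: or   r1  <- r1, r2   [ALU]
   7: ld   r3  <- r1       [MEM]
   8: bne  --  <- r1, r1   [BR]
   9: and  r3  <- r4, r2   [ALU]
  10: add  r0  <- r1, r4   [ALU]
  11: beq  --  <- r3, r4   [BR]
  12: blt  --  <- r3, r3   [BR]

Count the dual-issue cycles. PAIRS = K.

0. sub ld @i0,i1  | 2-wide
1. st bne @i2,i3  | 2-wide
2. mulh @i4  | RAW r1
3. add or @i5,i6  | 2-wide
4. ld bne @i7,i8  | 2-wide
5. and add @i9,i10  | 2-wide
6. beq @i11  | no-port BR/BR
7. blt @i12  | tail

PAIRS = 5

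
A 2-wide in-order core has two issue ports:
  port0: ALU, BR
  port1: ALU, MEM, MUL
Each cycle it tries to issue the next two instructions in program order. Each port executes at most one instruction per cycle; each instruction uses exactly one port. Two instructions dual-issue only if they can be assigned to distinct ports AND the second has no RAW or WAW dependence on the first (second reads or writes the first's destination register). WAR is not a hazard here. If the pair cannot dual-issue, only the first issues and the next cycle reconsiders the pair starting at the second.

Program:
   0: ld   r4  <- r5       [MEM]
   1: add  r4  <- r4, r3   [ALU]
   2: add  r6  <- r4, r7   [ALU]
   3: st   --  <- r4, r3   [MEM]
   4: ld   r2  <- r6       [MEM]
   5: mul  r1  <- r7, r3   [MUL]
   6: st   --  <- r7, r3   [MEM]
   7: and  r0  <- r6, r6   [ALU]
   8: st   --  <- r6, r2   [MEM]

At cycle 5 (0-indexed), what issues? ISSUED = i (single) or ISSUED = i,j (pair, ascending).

ISSUED = 6,7

#0 head=0: ld i0 RAW+WAW r4
#1 head=1: add i1 RAW r4
#2 head=2: add;st i2+i3 dual
#3 head=4: ld i4 no-port MEM/MUL
#4 head=5: mul i5 no-port MUL/MEM
#5 head=6: st;and i6+i7 dual
#6 head=8: st i8 tail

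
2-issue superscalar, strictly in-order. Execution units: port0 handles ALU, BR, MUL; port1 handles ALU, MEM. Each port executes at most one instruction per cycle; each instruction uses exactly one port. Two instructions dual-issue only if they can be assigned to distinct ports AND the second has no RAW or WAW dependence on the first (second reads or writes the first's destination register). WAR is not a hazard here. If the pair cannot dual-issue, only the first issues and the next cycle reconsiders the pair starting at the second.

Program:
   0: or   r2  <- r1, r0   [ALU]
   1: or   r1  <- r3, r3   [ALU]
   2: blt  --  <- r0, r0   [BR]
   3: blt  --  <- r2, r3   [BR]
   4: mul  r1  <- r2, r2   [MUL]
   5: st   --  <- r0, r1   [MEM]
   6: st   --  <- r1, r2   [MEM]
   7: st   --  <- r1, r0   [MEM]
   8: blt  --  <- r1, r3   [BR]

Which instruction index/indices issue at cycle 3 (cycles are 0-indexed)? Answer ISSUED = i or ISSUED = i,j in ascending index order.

  cy0 -> i0&i1 (or.ALU+or.ALU) 2-wide
  cy1 -> i2 (blt.BR) no-port BR/BR
  cy2 -> i3 (blt.BR) no-port BR/MUL
  cy3 -> i4 (mul.MUL) RAW r1
  cy4 -> i5 (st.MEM) no-port MEM/MEM
  cy5 -> i6 (st.MEM) no-port MEM/MEM
  cy6 -> i7&i8 (st.MEM+blt.BR) 2-wide

ISSUED = 4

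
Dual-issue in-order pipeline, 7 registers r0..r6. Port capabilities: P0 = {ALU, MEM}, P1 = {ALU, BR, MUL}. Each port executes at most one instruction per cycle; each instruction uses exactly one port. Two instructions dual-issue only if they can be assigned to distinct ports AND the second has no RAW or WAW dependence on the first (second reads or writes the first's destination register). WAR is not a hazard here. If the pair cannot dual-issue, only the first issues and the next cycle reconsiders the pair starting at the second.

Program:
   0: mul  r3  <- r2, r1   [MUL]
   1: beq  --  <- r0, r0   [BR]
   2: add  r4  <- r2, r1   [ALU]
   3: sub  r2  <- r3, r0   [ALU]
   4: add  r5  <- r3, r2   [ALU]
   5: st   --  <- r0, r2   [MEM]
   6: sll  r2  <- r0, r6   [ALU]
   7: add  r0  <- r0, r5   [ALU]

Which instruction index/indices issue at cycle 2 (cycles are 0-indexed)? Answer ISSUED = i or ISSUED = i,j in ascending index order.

#0 head=0: mul.MUL i0 no-port MUL/BR
#1 head=1: beq.BR;add.ALU i1,i2 2-wide
#2 head=3: sub.ALU i3 RAW r2
#3 head=4: add.ALU;st.MEM i4,i5 2-wide
#4 head=6: sll.ALU;add.ALU i6,i7 2-wide

ISSUED = 3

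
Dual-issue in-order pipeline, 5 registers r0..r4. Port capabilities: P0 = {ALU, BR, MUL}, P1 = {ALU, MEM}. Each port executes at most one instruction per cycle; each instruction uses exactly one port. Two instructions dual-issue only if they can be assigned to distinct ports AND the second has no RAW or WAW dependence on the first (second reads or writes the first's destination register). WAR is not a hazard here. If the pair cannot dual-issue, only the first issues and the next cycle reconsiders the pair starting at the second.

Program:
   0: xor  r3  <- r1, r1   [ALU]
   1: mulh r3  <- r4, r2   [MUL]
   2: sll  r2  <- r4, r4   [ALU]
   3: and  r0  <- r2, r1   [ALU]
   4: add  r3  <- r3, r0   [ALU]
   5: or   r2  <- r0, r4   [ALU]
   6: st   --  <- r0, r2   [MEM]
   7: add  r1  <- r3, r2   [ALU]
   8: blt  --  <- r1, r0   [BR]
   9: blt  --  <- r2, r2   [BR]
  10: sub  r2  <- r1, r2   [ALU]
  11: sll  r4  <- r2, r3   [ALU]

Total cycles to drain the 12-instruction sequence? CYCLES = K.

CYCLES = 8

[0] i0  xor.ALU  -- WAW r3
[1] i1&i2  mulh.MUL sll.ALU  -- pair
[2] i3  and.ALU  -- RAW r0
[3] i4&i5  add.ALU or.ALU  -- pair
[4] i6&i7  st.MEM add.ALU  -- pair
[5] i8  blt.BR  -- no-port BR/BR
[6] i9&i10  blt.BR sub.ALU  -- pair
[7] i11  sll.ALU  -- tail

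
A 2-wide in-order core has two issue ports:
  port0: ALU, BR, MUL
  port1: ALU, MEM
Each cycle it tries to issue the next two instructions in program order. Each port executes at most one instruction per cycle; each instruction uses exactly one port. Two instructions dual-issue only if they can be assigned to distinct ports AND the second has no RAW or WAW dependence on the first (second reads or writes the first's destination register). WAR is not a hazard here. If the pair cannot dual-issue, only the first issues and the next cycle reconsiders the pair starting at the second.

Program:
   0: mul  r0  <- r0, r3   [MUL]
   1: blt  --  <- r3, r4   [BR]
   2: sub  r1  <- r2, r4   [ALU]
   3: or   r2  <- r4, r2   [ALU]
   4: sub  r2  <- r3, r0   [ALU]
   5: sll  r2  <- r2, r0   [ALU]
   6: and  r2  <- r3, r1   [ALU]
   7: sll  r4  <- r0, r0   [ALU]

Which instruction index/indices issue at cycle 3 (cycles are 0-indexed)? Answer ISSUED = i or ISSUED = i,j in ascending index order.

ISSUED = 4

t=0 i0:mul ; no-port MUL/BR
t=1 i1+i2:blt sub ; dual
t=2 i3:or ; WAW r2
t=3 i4:sub ; RAW+WAW r2
t=4 i5:sll ; WAW r2
t=5 i6+i7:and sll ; dual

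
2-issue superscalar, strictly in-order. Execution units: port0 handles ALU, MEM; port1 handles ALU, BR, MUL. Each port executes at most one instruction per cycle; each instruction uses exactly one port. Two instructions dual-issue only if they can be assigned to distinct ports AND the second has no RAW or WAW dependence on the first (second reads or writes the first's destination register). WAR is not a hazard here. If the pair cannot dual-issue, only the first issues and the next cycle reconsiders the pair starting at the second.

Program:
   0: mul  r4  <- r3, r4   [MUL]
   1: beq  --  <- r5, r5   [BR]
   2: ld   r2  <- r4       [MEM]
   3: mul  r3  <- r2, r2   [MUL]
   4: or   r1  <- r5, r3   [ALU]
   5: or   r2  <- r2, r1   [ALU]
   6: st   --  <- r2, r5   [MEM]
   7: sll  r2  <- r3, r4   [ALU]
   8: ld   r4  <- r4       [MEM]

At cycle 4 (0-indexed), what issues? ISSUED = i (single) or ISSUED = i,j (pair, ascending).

#0 head=0: mul.MUL i0 no-port MUL/BR
#1 head=1: beq.BR+ld.MEM i1/i2 2-wide
#2 head=3: mul.MUL i3 RAW r3
#3 head=4: or.ALU i4 RAW r1
#4 head=5: or.ALU i5 RAW r2
#5 head=6: st.MEM+sll.ALU i6/i7 2-wide
#6 head=8: ld.MEM i8 tail

ISSUED = 5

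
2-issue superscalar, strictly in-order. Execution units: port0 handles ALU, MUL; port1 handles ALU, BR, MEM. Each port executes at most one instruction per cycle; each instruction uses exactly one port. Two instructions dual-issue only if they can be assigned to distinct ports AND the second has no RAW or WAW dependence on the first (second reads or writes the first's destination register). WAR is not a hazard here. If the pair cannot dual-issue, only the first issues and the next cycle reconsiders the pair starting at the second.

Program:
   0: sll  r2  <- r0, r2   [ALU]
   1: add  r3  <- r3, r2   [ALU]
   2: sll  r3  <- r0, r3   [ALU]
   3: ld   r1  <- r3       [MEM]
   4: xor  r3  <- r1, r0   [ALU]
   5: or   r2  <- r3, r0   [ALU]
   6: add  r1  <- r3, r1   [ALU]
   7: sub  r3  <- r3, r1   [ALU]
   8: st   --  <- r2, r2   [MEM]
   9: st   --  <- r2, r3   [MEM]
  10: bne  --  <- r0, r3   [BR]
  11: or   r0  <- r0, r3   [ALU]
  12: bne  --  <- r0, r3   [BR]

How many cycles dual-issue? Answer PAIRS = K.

  cy0 -> i0 (sll) RAW r2
  cy1 -> i1 (add) RAW+WAW r3
  cy2 -> i2 (sll) RAW r3
  cy3 -> i3 (ld) RAW r1
  cy4 -> i4 (xor) RAW r3
  cy5 -> i5&i6 (or;add) 2-wide
  cy6 -> i7&i8 (sub;st) 2-wide
  cy7 -> i9 (st) no-port MEM/BR
  cy8 -> i10&i11 (bne;or) 2-wide
  cy9 -> i12 (bne) tail

PAIRS = 3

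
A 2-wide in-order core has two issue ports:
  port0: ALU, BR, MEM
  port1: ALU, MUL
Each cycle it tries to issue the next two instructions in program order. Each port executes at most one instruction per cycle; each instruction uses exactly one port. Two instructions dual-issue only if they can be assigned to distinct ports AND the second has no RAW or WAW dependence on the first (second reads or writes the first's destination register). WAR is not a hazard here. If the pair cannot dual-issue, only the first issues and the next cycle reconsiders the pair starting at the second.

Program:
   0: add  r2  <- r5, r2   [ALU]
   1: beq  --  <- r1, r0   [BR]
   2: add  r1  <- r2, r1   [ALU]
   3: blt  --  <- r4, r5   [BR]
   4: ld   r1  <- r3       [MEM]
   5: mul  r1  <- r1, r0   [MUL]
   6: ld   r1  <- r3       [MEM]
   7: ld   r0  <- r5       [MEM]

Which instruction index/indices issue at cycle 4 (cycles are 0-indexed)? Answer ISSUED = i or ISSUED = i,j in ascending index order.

ISSUED = 6

[0] i0&i1  add.ALU+beq.BR  -- pair
[1] i2&i3  add.ALU+blt.BR  -- pair
[2] i4  ld.MEM  -- RAW+WAW r1
[3] i5  mul.MUL  -- WAW r1
[4] i6  ld.MEM  -- no-port MEM/MEM
[5] i7  ld.MEM  -- tail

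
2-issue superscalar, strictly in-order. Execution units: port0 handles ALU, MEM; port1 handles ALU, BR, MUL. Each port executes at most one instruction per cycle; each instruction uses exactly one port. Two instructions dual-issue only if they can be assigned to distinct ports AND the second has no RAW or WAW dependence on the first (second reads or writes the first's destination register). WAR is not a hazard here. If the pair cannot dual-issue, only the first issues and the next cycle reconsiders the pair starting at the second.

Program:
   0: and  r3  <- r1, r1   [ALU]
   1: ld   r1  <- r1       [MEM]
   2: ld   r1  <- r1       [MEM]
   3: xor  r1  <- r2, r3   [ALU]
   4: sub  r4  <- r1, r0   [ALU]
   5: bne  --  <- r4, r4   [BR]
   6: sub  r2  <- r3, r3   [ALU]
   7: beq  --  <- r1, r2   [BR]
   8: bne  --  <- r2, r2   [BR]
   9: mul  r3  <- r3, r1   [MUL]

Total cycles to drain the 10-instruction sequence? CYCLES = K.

  cy0 -> i0/i1 (and.ALU/ld.MEM) pair
  cy1 -> i2 (ld.MEM) WAW r1
  cy2 -> i3 (xor.ALU) RAW r1
  cy3 -> i4 (sub.ALU) RAW r4
  cy4 -> i5/i6 (bne.BR/sub.ALU) pair
  cy5 -> i7 (beq.BR) no-port BR/BR
  cy6 -> i8 (bne.BR) no-port BR/MUL
  cy7 -> i9 (mul.MUL) tail

CYCLES = 8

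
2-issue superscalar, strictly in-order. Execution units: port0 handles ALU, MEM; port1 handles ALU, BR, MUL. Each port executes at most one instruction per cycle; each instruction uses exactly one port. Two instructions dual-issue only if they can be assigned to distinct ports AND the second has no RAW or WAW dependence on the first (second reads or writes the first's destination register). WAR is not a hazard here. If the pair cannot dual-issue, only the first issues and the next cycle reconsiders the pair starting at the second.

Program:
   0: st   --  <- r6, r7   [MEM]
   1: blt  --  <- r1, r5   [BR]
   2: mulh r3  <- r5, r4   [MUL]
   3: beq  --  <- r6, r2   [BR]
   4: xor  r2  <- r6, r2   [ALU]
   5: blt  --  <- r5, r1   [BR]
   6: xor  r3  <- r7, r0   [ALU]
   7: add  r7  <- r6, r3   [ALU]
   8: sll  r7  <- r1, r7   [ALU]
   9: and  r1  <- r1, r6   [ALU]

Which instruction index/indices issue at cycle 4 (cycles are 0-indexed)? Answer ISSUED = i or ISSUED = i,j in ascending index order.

t=0 i0+i1:st;blt ; pair
t=1 i2:mulh ; no-port MUL/BR
t=2 i3+i4:beq;xor ; pair
t=3 i5+i6:blt;xor ; pair
t=4 i7:add ; RAW+WAW r7
t=5 i8+i9:sll;and ; pair

ISSUED = 7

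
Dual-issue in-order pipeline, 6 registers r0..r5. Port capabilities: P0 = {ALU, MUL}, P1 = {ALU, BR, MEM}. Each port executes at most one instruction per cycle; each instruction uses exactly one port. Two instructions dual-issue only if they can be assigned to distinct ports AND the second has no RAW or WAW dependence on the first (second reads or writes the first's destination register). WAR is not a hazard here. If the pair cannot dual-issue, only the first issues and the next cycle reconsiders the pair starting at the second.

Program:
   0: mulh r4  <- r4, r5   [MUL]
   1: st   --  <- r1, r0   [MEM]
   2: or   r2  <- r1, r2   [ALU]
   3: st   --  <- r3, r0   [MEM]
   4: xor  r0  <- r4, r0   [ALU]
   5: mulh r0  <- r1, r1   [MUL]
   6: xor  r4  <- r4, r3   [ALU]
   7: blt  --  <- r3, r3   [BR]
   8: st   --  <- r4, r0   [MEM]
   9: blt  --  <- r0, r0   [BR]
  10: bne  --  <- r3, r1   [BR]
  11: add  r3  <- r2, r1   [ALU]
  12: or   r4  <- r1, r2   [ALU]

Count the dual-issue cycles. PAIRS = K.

#0 head=0: mulh/st i0/i1 pair
#1 head=2: or/st i2/i3 pair
#2 head=4: xor i4 WAW r0
#3 head=5: mulh/xor i5/i6 pair
#4 head=7: blt i7 no-port BR/MEM
#5 head=8: st i8 no-port MEM/BR
#6 head=9: blt i9 no-port BR/BR
#7 head=10: bne/add i10/i11 pair
#8 head=12: or i12 tail

PAIRS = 4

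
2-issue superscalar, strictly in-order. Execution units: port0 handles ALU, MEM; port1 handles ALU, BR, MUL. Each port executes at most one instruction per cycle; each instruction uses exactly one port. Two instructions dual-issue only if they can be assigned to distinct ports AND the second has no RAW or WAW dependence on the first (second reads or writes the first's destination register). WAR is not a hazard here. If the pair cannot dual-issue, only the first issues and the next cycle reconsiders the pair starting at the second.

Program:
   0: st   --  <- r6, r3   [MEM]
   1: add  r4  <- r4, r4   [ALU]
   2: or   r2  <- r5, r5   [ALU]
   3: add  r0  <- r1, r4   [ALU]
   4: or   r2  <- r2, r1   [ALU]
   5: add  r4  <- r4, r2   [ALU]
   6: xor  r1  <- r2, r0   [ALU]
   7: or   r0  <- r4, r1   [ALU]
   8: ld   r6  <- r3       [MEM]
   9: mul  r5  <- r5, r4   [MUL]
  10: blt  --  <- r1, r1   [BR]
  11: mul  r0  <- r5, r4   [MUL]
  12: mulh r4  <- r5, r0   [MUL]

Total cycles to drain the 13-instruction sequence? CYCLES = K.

#0 head=0: st.MEM add.ALU i0+i1 2-wide
#1 head=2: or.ALU add.ALU i2+i3 2-wide
#2 head=4: or.ALU i4 RAW r2
#3 head=5: add.ALU xor.ALU i5+i6 2-wide
#4 head=7: or.ALU ld.MEM i7+i8 2-wide
#5 head=9: mul.MUL i9 no-port MUL/BR
#6 head=10: blt.BR i10 no-port BR/MUL
#7 head=11: mul.MUL i11 no-port MUL/MUL
#8 head=12: mulh.MUL i12 tail

CYCLES = 9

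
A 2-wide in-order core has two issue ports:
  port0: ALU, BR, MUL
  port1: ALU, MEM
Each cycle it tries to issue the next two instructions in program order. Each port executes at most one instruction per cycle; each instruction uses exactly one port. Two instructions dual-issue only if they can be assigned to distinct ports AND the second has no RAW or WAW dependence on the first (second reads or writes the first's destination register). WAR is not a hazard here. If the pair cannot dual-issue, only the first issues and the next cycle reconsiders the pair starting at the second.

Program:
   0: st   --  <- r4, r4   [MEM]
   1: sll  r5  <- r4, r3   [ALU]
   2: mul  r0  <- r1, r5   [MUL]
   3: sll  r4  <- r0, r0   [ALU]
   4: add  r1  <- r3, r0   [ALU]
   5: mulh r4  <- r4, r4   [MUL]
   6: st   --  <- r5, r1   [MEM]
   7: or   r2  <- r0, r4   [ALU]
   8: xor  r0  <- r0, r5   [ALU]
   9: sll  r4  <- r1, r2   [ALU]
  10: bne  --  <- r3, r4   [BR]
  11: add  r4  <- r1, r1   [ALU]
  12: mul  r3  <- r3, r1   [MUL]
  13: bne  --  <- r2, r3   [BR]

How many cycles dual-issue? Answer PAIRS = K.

0. st.MEM+sll.ALU @i0,i1  | 2-wide
1. mul.MUL @i2  | RAW r0
2. sll.ALU+add.ALU @i3,i4  | 2-wide
3. mulh.MUL+st.MEM @i5,i6  | 2-wide
4. or.ALU+xor.ALU @i7,i8  | 2-wide
5. sll.ALU @i9  | RAW r4
6. bne.BR+add.ALU @i10,i11  | 2-wide
7. mul.MUL @i12  | no-port MUL/BR
8. bne.BR @i13  | tail

PAIRS = 5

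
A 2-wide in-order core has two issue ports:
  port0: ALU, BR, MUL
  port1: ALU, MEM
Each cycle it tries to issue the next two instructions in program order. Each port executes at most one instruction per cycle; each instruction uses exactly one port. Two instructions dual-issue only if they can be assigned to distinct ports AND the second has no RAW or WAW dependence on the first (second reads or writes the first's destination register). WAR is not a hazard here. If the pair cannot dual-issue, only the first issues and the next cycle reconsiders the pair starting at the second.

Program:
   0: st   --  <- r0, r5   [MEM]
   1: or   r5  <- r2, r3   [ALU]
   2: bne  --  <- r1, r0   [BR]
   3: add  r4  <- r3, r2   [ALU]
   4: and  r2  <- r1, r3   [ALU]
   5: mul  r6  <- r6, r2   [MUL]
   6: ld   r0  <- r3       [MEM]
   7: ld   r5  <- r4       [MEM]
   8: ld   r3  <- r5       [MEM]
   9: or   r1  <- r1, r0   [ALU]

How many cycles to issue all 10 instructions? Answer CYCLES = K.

CYCLES = 6

t=0 i0/i1:st or ; pair
t=1 i2/i3:bne add ; pair
t=2 i4:and ; RAW r2
t=3 i5/i6:mul ld ; pair
t=4 i7:ld ; no-port MEM/MEM
t=5 i8/i9:ld or ; pair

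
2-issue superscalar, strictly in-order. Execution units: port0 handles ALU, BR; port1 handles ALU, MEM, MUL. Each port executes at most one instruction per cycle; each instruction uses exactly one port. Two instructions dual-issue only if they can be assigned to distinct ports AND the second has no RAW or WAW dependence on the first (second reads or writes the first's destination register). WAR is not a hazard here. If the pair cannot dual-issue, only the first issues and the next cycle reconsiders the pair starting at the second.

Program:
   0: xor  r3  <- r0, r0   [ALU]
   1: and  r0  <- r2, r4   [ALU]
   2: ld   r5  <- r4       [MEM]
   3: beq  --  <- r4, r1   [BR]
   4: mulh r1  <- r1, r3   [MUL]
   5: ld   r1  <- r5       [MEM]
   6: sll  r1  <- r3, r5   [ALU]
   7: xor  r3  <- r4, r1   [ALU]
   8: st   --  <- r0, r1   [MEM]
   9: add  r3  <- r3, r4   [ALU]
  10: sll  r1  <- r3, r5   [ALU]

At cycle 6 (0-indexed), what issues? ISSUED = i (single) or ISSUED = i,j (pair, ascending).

c0: i0+i1 xor;and  2-wide
c1: i2+i3 ld;beq  2-wide
c2: i4 mulh  no-port MUL/MEM
c3: i5 ld  WAW r1
c4: i6 sll  RAW r1
c5: i7+i8 xor;st  2-wide
c6: i9 add  RAW r3
c7: i10 sll  tail

ISSUED = 9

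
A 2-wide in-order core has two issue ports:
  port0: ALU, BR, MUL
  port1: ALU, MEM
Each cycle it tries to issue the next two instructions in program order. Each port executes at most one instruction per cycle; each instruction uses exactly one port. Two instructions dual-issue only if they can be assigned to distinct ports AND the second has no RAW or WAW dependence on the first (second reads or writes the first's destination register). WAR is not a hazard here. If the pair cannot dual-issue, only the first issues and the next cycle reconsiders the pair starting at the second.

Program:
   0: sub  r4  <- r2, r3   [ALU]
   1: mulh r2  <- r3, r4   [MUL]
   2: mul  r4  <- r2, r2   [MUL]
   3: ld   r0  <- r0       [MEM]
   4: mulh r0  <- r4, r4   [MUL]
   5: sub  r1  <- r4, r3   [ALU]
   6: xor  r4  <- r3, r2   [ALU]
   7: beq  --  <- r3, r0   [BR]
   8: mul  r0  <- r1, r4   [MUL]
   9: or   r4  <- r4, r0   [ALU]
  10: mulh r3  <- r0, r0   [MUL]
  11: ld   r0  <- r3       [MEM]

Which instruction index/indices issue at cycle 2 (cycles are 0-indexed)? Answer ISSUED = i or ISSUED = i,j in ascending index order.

ISSUED = 2,3

#0 head=0: sub.ALU i0 RAW r4
#1 head=1: mulh.MUL i1 no-port MUL/MUL
#2 head=2: mul.MUL;ld.MEM i2,i3 2-wide
#3 head=4: mulh.MUL;sub.ALU i4,i5 2-wide
#4 head=6: xor.ALU;beq.BR i6,i7 2-wide
#5 head=8: mul.MUL i8 RAW r0
#6 head=9: or.ALU;mulh.MUL i9,i10 2-wide
#7 head=11: ld.MEM i11 tail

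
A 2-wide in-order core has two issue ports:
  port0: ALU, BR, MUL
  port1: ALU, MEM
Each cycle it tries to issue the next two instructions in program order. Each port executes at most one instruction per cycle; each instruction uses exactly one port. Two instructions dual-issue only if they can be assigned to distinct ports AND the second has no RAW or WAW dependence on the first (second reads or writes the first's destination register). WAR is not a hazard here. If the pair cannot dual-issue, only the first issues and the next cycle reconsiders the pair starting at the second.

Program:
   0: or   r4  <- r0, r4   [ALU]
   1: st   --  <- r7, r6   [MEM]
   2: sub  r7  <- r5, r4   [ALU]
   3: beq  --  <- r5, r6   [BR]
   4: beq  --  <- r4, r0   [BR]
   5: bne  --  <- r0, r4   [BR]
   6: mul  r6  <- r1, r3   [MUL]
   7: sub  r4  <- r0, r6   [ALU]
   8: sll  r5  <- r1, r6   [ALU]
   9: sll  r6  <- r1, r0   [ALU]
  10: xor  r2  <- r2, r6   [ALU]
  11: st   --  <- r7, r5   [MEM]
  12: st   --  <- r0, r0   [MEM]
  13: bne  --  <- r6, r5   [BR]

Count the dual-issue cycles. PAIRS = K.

PAIRS = 5

#0 head=0: or+st i0/i1 2-wide
#1 head=2: sub+beq i2/i3 2-wide
#2 head=4: beq i4 no-port BR/BR
#3 head=5: bne i5 no-port BR/MUL
#4 head=6: mul i6 RAW r6
#5 head=7: sub+sll i7/i8 2-wide
#6 head=9: sll i9 RAW r6
#7 head=10: xor+st i10/i11 2-wide
#8 head=12: st+bne i12/i13 2-wide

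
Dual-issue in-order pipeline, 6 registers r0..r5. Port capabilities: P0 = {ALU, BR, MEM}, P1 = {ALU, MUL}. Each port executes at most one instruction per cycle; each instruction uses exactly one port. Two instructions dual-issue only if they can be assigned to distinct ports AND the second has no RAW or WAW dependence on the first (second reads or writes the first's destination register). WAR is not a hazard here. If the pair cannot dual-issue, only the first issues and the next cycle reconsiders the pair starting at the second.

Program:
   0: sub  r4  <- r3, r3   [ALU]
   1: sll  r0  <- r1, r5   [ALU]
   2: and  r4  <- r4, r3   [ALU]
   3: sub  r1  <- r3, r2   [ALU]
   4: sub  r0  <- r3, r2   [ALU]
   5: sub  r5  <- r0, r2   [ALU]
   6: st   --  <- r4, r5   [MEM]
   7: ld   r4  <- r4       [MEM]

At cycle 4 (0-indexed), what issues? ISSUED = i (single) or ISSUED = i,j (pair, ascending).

ISSUED = 6

c0: i0&i1 sub sll  2-wide
c1: i2&i3 and sub  2-wide
c2: i4 sub  RAW r0
c3: i5 sub  RAW r5
c4: i6 st  no-port MEM/MEM
c5: i7 ld  tail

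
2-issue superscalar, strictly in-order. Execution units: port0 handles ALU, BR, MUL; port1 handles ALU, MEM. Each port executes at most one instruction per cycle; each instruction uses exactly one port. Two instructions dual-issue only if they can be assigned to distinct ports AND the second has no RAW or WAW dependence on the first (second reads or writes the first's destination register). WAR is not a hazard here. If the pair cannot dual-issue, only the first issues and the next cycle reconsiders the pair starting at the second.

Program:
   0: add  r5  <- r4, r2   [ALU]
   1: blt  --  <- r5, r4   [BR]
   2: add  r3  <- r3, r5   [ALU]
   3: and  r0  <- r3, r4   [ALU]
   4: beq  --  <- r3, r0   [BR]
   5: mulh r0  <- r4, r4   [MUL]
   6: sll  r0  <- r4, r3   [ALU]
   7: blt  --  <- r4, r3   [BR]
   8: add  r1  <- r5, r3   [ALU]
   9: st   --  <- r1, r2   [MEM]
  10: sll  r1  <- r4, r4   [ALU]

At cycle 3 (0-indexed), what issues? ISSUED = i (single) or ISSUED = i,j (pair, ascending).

ISSUED = 4

0. add.ALU @i0  | RAW r5
1. blt.BR/add.ALU @i1,i2  | pair
2. and.ALU @i3  | RAW r0
3. beq.BR @i4  | no-port BR/MUL
4. mulh.MUL @i5  | WAW r0
5. sll.ALU/blt.BR @i6,i7  | pair
6. add.ALU @i8  | RAW r1
7. st.MEM/sll.ALU @i9,i10  | pair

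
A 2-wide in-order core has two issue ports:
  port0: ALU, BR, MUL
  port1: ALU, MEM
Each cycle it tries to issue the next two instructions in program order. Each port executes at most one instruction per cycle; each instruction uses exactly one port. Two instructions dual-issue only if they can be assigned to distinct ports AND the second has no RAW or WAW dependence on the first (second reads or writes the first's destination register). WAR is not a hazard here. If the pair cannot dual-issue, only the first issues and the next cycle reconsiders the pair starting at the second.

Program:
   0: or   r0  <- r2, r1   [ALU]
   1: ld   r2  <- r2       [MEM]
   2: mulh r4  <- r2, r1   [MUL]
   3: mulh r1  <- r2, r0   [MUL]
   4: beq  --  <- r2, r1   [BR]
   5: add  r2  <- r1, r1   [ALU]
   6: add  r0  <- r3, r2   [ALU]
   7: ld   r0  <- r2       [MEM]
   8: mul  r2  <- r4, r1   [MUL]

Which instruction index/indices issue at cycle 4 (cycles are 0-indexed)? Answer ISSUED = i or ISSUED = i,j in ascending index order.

[0] i0+i1  or ld  -- dual
[1] i2  mulh  -- no-port MUL/MUL
[2] i3  mulh  -- no-port MUL/BR
[3] i4+i5  beq add  -- dual
[4] i6  add  -- WAW r0
[5] i7+i8  ld mul  -- dual

ISSUED = 6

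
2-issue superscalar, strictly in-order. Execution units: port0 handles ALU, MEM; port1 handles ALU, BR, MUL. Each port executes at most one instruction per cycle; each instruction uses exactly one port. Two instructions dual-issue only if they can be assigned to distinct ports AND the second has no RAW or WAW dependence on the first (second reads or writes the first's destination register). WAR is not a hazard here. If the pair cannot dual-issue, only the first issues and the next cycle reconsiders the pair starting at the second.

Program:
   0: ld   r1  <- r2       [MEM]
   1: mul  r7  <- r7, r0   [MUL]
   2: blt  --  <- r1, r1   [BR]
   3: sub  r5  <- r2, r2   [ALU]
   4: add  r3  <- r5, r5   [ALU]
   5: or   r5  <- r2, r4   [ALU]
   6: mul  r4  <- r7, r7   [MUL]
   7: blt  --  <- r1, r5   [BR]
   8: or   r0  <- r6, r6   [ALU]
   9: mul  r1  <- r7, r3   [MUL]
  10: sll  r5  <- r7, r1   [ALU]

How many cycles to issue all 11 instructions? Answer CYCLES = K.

  cy0 -> i0&i1 (ld.MEM/mul.MUL) pair
  cy1 -> i2&i3 (blt.BR/sub.ALU) pair
  cy2 -> i4&i5 (add.ALU/or.ALU) pair
  cy3 -> i6 (mul.MUL) no-port MUL/BR
  cy4 -> i7&i8 (blt.BR/or.ALU) pair
  cy5 -> i9 (mul.MUL) RAW r1
  cy6 -> i10 (sll.ALU) tail

CYCLES = 7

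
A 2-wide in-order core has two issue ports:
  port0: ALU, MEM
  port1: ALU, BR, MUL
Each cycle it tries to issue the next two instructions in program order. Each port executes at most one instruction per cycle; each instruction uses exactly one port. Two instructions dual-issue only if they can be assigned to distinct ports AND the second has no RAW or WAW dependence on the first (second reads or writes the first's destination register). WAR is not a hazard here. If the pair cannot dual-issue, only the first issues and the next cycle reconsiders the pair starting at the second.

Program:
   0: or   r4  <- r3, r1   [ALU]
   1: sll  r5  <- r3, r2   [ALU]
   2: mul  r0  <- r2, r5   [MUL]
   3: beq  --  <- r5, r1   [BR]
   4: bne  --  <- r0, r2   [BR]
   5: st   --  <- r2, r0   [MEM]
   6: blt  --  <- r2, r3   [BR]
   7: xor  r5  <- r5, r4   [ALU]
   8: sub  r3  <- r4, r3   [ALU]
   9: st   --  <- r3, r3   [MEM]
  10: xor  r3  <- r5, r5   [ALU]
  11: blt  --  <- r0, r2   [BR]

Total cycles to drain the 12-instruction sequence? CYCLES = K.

t=0 i0+i1:or;sll ; dual
t=1 i2:mul ; no-port MUL/BR
t=2 i3:beq ; no-port BR/BR
t=3 i4+i5:bne;st ; dual
t=4 i6+i7:blt;xor ; dual
t=5 i8:sub ; RAW r3
t=6 i9+i10:st;xor ; dual
t=7 i11:blt ; tail

CYCLES = 8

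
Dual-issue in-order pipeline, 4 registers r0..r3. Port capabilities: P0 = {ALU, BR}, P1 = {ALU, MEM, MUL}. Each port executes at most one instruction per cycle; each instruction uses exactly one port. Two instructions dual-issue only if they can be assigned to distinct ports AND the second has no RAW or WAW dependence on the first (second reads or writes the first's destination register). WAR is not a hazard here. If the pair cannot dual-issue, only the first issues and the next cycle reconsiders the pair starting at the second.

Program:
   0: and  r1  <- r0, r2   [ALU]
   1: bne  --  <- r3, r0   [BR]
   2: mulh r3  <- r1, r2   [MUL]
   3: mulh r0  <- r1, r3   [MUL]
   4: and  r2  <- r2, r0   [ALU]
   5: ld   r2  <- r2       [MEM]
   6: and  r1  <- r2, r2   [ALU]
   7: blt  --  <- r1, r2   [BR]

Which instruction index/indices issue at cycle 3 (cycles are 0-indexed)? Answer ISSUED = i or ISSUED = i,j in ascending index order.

ISSUED = 4

#0 head=0: and.ALU;bne.BR i0&i1 pair
#1 head=2: mulh.MUL i2 no-port MUL/MUL
#2 head=3: mulh.MUL i3 RAW r0
#3 head=4: and.ALU i4 RAW+WAW r2
#4 head=5: ld.MEM i5 RAW r2
#5 head=6: and.ALU i6 RAW r1
#6 head=7: blt.BR i7 tail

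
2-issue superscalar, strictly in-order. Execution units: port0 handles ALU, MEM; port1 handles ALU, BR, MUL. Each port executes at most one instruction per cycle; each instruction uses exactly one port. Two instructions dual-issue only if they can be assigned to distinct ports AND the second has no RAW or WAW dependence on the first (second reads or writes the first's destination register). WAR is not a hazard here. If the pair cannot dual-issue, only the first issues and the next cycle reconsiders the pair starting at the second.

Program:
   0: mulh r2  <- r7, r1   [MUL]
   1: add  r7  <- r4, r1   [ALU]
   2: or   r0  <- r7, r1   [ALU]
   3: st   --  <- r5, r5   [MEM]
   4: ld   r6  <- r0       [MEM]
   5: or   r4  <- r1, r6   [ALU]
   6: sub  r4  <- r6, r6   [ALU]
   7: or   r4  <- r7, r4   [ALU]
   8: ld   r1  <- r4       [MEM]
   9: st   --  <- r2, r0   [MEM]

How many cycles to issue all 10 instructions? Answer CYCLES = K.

  cy0 -> i0+i1 (mulh.MUL/add.ALU) pair
  cy1 -> i2+i3 (or.ALU/st.MEM) pair
  cy2 -> i4 (ld.MEM) RAW r6
  cy3 -> i5 (or.ALU) WAW r4
  cy4 -> i6 (sub.ALU) RAW+WAW r4
  cy5 -> i7 (or.ALU) RAW r4
  cy6 -> i8 (ld.MEM) no-port MEM/MEM
  cy7 -> i9 (st.MEM) tail

CYCLES = 8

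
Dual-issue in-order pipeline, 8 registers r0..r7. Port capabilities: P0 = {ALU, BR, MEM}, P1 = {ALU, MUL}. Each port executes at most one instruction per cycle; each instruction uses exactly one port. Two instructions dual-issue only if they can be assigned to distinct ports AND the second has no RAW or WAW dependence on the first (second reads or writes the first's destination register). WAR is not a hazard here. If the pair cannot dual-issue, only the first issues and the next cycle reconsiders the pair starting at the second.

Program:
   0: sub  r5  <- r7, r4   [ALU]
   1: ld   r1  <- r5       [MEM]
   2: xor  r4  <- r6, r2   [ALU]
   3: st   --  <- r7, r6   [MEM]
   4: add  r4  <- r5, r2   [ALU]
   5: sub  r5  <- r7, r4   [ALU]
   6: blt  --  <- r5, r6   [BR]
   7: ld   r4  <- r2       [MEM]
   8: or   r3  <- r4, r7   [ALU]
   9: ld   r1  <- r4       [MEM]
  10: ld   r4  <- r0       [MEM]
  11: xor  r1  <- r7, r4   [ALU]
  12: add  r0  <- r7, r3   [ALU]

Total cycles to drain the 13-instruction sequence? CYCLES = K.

t=0 i0:sub ; RAW r5
t=1 i1/i2:ld;xor ; pair
t=2 i3/i4:st;add ; pair
t=3 i5:sub ; RAW r5
t=4 i6:blt ; no-port BR/MEM
t=5 i7:ld ; RAW r4
t=6 i8/i9:or;ld ; pair
t=7 i10:ld ; RAW r4
t=8 i11/i12:xor;add ; pair

CYCLES = 9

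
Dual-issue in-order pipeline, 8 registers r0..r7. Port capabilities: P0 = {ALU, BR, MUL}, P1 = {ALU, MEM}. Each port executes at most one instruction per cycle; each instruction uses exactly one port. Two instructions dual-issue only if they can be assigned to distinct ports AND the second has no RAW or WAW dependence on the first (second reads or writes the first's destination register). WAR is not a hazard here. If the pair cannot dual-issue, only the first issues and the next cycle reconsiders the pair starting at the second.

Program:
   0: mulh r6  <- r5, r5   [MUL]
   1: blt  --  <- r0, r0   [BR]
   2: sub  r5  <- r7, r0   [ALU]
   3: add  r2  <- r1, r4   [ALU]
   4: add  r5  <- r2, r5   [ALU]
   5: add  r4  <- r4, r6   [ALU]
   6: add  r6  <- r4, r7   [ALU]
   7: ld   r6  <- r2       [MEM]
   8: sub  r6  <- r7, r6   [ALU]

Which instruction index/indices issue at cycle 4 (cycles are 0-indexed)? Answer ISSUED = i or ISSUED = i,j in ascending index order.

ISSUED = 6

#0 head=0: mulh i0 no-port MUL/BR
#1 head=1: blt;sub i1/i2 dual
#2 head=3: add i3 RAW r2
#3 head=4: add;add i4/i5 dual
#4 head=6: add i6 WAW r6
#5 head=7: ld i7 RAW+WAW r6
#6 head=8: sub i8 tail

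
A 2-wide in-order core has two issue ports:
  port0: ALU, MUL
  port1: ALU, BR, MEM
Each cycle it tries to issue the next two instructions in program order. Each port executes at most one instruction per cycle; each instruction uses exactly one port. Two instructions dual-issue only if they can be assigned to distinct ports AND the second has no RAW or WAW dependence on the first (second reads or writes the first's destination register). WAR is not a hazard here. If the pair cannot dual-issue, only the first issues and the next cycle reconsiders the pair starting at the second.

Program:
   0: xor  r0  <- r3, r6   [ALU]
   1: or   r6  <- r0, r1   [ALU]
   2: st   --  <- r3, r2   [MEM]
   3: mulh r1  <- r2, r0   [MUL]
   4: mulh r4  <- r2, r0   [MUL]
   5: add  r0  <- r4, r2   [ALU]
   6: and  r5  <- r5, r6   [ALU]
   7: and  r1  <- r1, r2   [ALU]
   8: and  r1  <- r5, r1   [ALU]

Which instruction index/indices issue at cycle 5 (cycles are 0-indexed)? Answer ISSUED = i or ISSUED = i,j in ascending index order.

[0] i0  xor.ALU  -- RAW r0
[1] i1&i2  or.ALU+st.MEM  -- pair
[2] i3  mulh.MUL  -- no-port MUL/MUL
[3] i4  mulh.MUL  -- RAW r4
[4] i5&i6  add.ALU+and.ALU  -- pair
[5] i7  and.ALU  -- RAW+WAW r1
[6] i8  and.ALU  -- tail

ISSUED = 7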